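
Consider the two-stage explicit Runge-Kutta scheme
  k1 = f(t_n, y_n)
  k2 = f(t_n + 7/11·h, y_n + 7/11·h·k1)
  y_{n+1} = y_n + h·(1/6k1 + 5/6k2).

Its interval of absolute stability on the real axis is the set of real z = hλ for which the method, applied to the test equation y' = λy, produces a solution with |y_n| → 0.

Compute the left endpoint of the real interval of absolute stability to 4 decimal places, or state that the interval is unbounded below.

left endpoint -1.8857.

Set f=λy, z=hλ:
  k1=λy_n ⇒ h·k1=z·y_n;  k2=λ(1+7/11z)y_n ⇒ h·k2=z(1+7/11z)y_n
  y_{n+1}/y_n = 1 + 1/6z + 5/6z(1+7/11z) = 1 + z + 35/66z²
  so R(z) = 1 + z + 35/66z².

Boundary: |R(x)|=1, x<0.
x=-1.74: |R|=0.8655
R=1: x+35/66x²=0 ⇒ x=−66/35=-1.8857; min R=1−1/(4·35/66)=0.5286>−1
Confirm numerically:
  x=-1.357: |R|=0.61953 <1
  x=-1.259: |R|=0.58157 <1
  x=-1.255: |R|=0.58024 <1
  x=-2.403: |R|=1.65919 >1
  x=-2.085: |R|=1.22035 >1
  x=-2.007: |R|=1.12909 >1
Interval (-1.8857, 0).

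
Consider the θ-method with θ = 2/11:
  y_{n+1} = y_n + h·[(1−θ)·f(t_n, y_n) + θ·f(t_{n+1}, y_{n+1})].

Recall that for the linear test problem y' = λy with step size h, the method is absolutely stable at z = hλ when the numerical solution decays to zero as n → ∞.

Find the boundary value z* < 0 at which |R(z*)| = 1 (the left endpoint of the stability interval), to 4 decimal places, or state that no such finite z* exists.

z* = -3.1429.

With y'=λy (z=hλ):
  y_{n+1} = y_n + z·[9/11·y_n + 2/11·y_{n+1}] ⇒ (1 − 2/11z)y_{n+1} = (1 + 9/11z)y_n
  so R(z) = (1 + 9/11z)/(1 − 2/11z).

Solve |R(x)|<1 on ℝ⁻.
x=-1.1: |R|=0.0833
R=−1: 1+9/11x = −1+2/11x ⇒ -7/11x=2 ⇒ x=2/(-7/11)=-3.1429
Confirm numerically:
  x=-3.063: |R|=0.96736 <1
  x=-2.738: |R|=0.82799 <1
  x=-2.133: |R|=0.53694 <1
  x=-3.660: |R|=1.19760 >1
  x=-3.403: |R|=1.10227 >1
So |R|<1 on (-3.1429, 0).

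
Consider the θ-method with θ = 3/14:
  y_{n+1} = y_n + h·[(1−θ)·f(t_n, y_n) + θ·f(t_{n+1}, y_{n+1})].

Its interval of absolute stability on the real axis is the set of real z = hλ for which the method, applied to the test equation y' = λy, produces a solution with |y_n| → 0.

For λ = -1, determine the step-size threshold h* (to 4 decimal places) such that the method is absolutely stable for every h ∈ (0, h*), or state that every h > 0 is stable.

On y'=λy, z=hλ:
  y_{n+1} = y_n + z·[11/14·y_n + 3/14·y_{n+1}] ⇒ (1 − 3/14z)y_{n+1} = (1 + 11/14z)y_n
  R(z) = (1 + 11/14z)/(1 − 3/14z).

Solve |R(x)|<1 on ℝ⁻.
x=-1.2: |R|=0.0455
R=−1: 1+11/14x = −1+3/14x ⇒ -4/7x=2 ⇒ x=2/(-4/7)=-3.5000
Confirm numerically:
  x=-2.911: |R|=0.79272 <1
  x=-2.069: |R|=0.43346 <1
  x=-1.440: |R|=0.10044 <1
  x=-3.775: |R|=1.08687 >1
  x=-3.527: |R|=1.00879 >1
So |R|<1 on (-3.5000, 0).

(-3.5000,0); λ=-1 ⇒ h* = (7/2)/1 = 3.5000.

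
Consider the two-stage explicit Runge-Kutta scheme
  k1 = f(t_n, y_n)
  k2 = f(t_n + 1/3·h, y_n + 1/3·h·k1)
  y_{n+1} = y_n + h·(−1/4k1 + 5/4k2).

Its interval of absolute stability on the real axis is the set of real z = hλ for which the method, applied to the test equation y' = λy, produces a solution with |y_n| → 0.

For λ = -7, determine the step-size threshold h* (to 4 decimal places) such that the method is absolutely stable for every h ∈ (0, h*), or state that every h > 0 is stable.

With y'=λy (z=hλ):
  k1=λy_n ⇒ h·k1=z·y_n;  k2=λ(1+1/3z)y_n ⇒ h·k2=z(1+1/3z)y_n
  y_{n+1}/y_n = 1 − 1/4z + 5/4z(1+1/3z) = 1 + z + 5/12z²
  ⇒ R(z) = 1 + z + 5/12z².

Need |R(x)|<1, x<0.
x=-1.34: |R|=0.4082
R=1: x+5/12x²=0 ⇒ x=−12/5=-2.4000; min R=1−1/(4·5/12)=0.4000>−1
Confirm numerically:
  x=-1.953: |R|=0.63625 <1
  x=-1.485: |R|=0.43384 <1
  x=-1.232: |R|=0.40043 <1
  x=-0.990: |R|=0.41838 <1
  x=-2.857: |R|=1.54402 >1
  x=-2.570: |R|=1.18204 >1
  x=-2.496: |R|=1.09984 >1
Interval (-2.4000, 0).

(-2.4000,0); λ=-7 ⇒ h* = (12/5)/7 = 0.3429.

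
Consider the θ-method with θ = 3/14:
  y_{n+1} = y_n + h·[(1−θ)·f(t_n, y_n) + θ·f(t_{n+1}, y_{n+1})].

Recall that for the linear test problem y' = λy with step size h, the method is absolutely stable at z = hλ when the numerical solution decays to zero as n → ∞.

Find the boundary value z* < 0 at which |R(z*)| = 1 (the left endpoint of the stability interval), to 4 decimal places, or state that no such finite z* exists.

left endpoint -3.5000.

Set f=λy, z=hλ:
  y_{n+1} = y_n + z·[11/14·y_n + 3/14·y_{n+1}] ⇒ (1 − 3/14z)y_{n+1} = (1 + 11/14z)y_n
  ⇒ R(z) = (1 + 11/14z)/(1 − 3/14z).

Solve |R(x)|<1 on ℝ⁻.
x=-1.33: |R|=0.0350
R=−1: 1+11/14x = −1+3/14x ⇒ -4/7x=2 ⇒ x=2/(-4/7)=-3.5000
Confirm numerically:
  x=-2.946: |R|=0.80594 <1
  x=-1.582: |R|=0.18148 <1
  x=-1.421: |R|=0.08931 <1
  x=-3.636: |R|=1.04368 >1
  x=-3.602: |R|=1.03290 >1
So |R|<1 on (-3.5000, 0).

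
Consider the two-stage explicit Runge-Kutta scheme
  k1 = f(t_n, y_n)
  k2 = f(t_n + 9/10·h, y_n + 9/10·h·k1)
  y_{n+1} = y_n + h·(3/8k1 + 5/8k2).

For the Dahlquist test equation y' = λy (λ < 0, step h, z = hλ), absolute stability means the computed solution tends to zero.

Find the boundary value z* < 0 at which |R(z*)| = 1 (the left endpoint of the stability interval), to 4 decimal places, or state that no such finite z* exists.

Set f=λy, z=hλ:
  k1=λy_n ⇒ h·k1=z·y_n;  k2=λ(1+9/10z)y_n ⇒ h·k2=z(1+9/10z)y_n
  y_{n+1}/y_n = 1 + 3/8z + 5/8z(1+9/10z) = 1 + z + 9/16z²
  so R(z) = 1 + z + 9/16z².

Find x<0 with |R(x)|<1.
x=-0.95: |R|=0.5577
R=1: x+9/16x²=0 ⇒ x=−16/9=-1.7778; min R=1−1/(4·9/16)=0.5556>−1
Confirm numerically:
  x=-1.561: |R|=0.80966 <1
  x=-1.495: |R|=0.76220 <1
  x=-0.867: |R|=0.55583 <1
  x=-2.298: |R|=1.67245 >1
  x=-2.235: |R|=1.57481 >1
  x=-1.836: |R|=1.06013 >1
So |R|<1 on (-1.7778, 0).

left endpoint -1.7778.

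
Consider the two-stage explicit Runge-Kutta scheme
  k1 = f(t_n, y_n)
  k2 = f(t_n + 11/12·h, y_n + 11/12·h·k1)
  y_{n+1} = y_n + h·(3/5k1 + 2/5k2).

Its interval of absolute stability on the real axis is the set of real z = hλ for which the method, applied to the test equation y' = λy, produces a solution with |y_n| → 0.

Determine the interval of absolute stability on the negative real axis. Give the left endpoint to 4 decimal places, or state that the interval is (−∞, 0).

(-2.7273, 0).

Test eqn y'=λy, z=hλ:
  k1=λy_n ⇒ h·k1=z·y_n;  k2=λ(1+11/12z)y_n ⇒ h·k2=z(1+11/12z)y_n
  y_{n+1}/y_n = 1 + 3/5z + 2/5z(1+11/12z) = 1 + z + 11/30z²
  R(z) = 1 + z + 11/30z².

Solve |R(x)|<1 on ℝ⁻.
x=-0.9: |R|=0.3970
R=1: x+11/30x²=0 ⇒ x=−30/11=-2.7273; min R=1−1/(4·11/30)=0.3182>−1
Confirm numerically:
  x=-2.451: |R|=0.75171 <1
  x=-2.328: |R|=0.65918 <1
  x=-2.217: |R|=0.58520 <1
  x=-1.330: |R|=0.31860 <1
  x=-2.996: |R|=1.29521 >1
  x=-2.775: |R|=1.04856 >1
So |R|<1 on (-2.7273, 0).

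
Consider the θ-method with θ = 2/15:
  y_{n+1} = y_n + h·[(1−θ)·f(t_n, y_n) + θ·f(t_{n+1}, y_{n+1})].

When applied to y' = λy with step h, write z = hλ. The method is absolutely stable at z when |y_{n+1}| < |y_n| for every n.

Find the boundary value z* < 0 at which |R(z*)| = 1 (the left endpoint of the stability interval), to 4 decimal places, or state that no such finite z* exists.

On y'=λy, z=hλ:
  y_{n+1} = y_n + z·[13/15·y_n + 2/15·y_{n+1}] ⇒ (1 − 2/15z)y_{n+1} = (1 + 13/15z)y_n
  Hence R(z) = (1 + 13/15z)/(1 − 2/15z).

Need |R(x)|<1, x<0.
x=-0.6: |R|=0.4444
R=−1: 1+13/15x = −1+2/15x ⇒ -11/15x=2 ⇒ x=2/(-11/15)=-2.7273
Confirm numerically:
  x=-2.099: |R|=0.64001 <1
  x=-1.883: |R|=0.50512 <1
  x=-1.546: |R|=0.28178 <1
  x=-1.144: |R|=0.00740 <1
  x=-2.964: |R|=1.12443 >1
  x=-2.856: |R|=1.06837 >1
Stable set (-2.7273, 0).

left endpoint -2.7273.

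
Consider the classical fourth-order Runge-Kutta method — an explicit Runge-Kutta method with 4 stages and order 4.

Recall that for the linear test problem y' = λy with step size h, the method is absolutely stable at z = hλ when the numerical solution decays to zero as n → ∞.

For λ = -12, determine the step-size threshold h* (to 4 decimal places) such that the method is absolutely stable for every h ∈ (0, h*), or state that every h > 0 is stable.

Set f=λy, z=hλ:
  order 4, 4-stage ⇒ R(z)=1+z+z^2/2+z^3/6+z^4/24
  (e.g. R(-1.19)=0.32075, |R|=0.32075)

Find x<0 with |R(x)|<1.
x=-1.19: |R|=0.3207
|R(-3.15)|=1.7043 |R(-1.78)|=0.2825 |R(-1.32)|=0.2944
Bisect:
  x_lo=-3.1907 |R|=1.8043  x_hi=-0.3608 |R|=0.6971
  mid=-1.77578 |R|=0.28196 →hi
  mid=-2.48325 |R|=0.63227 →hi
  mid=-2.83699 |R|=1.08078 →lo
  mid=-2.66012 |R|=0.82711 →hi
  mid=-2.74855 |R|=0.94601 →hi
  mid=-2.79277 |R|=1.01133 →lo
  mid=-2.77066 |R|=0.97816 →hi
  mid=-2.78172 |R|=0.99462 →hi
  mid=-2.78724 |R|=1.00294 →lo
  mid=-2.78448 |R|=0.99877 →hi
  ...
  [-2.78534,-2.78517] ⇒ x*=-2.7853
Stable set (-2.7853, 0).

(-2.7853,0); λ=-12 ⇒ h* = 0.2321.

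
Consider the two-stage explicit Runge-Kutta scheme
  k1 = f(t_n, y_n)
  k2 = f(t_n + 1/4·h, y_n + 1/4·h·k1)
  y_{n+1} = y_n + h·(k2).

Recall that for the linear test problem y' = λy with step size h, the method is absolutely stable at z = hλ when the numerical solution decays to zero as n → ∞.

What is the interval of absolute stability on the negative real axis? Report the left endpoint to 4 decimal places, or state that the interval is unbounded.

(-4.0000, 0).

On y'=λy, z=hλ:
  k1=λy_n ⇒ h·k1=z·y_n;  k2=λ(1+1/4z)y_n ⇒ h·k2=z(1+1/4z)y_n
  y_{n+1}/y_n = 1 + z(1+1/4z) = 1 + z + 1/4z²
  Hence R(z) = 1 + z + 1/4z².

Find x<0 with |R(x)|<1.
x=-1.65: |R|=0.0306
R=1: x+1/4x²=0 ⇒ x=−4=-4.0000; min R=1−1/(4·1/4)=0.0000>−1
Confirm numerically:
  x=-3.339: |R|=0.44823 <1
  x=-2.914: |R|=0.20885 <1
  x=-2.725: |R|=0.13141 <1
  x=-4.386: |R|=1.42325 >1
  x=-4.340: |R|=1.36890 >1
  x=-4.238: |R|=1.25216 >1
Stable set (-4.0000, 0).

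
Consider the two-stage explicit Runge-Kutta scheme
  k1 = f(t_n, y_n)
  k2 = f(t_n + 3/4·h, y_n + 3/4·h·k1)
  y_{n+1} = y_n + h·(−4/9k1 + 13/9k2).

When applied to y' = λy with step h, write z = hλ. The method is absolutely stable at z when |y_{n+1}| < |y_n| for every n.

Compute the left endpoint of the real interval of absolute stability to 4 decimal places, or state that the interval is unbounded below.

z* = -0.9231.

With y'=λy (z=hλ):
  k1=λy_n ⇒ h·k1=z·y_n;  k2=λ(1+3/4z)y_n ⇒ h·k2=z(1+3/4z)y_n
  y_{n+1}/y_n = 1 − 4/9z + 13/9z(1+3/4z) = 1 + z + 13/12z²
  R(z) = 1 + z + 13/12z².

Find x<0 with |R(x)|<1.
x=-1.33: |R|=1.5863
R=1: x+13/12x²=0 ⇒ x=−12/13=-0.9231; min R=1−1/(4·13/12)=0.7692>−1
Confirm numerically:
  x=-0.899: |R|=0.97655 <1
  x=-0.895: |R|=0.97278 <1
  x=-0.523: |R|=0.77332 <1
  x=-0.380: |R|=0.77643 <1
  x=-1.381: |R|=1.68509 >1
  x=-1.103: |R|=1.21499 >1
  x=-1.074: |R|=1.17560 >1
So |R|<1 on (-0.9231, 0).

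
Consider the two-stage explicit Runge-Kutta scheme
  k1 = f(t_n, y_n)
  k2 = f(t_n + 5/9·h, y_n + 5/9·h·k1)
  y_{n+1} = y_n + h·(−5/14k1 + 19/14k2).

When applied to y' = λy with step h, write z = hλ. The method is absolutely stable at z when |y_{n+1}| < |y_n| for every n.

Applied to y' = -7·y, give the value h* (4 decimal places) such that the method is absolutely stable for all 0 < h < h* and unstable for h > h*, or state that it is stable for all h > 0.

Set f=λy, z=hλ:
  k1=λy_n ⇒ h·k1=z·y_n;  k2=λ(1+5/9z)y_n ⇒ h·k2=z(1+5/9z)y_n
  y_{n+1}/y_n = 1 − 5/14z + 19/14z(1+5/9z) = 1 + z + 95/126z²
  Hence R(z) = 1 + z + 95/126z².

Solve |R(x)|<1 on ℝ⁻.
x=-1.08: |R|=0.7994
R=1: x+95/126x²=0 ⇒ x=−126/95=-1.3263; min R=1−1/(4·95/126)=0.6684>−1
Confirm numerically:
  x=-1.030: |R|=0.76988 <1
  x=-0.794: |R|=0.68133 <1
  x=-0.650: |R|=0.66855 <1
  x=-1.680: |R|=1.44800 >1
  x=-1.544: |R|=1.25341 >1
  x=-1.347: |R|=1.02101 >1
So |R|<1 on (-1.3263, 0).

(-1.3263,0); λ=-7 ⇒ h* = (126/95)/7 = 0.1895.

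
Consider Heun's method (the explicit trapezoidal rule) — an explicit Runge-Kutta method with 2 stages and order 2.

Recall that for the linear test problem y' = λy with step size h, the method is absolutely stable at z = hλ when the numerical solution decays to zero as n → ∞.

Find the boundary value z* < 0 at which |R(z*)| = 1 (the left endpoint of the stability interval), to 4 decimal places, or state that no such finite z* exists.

z* = -2.0000.

Set f=λy, z=hλ:
  order 2, 2-stage ⇒ R(z)=1+z+z^2/2
  (e.g. R(-1.51)=0.63005, |R|=0.63005)

Solve |R(x)|<1 on ℝ⁻.
x=-1.51: |R|=0.6300
|R(-1.45)|=0.6013 |R(-1.18)|=0.5162 |R(-0.54)|=0.6058
Bisect:
  x_lo=-2.3576 |R|=1.4215  x_hi=-0.3796 |R|=0.6924
  mid=-1.36861 |R|=0.56794 →hi
  mid=-1.86309 |R|=0.87247 →hi
  mid=-2.11034 |R|=1.11642 →lo
  mid=-1.98672 |R|=0.98680 →hi
  mid=-2.04853 |R|=1.04970 →lo
  mid=-2.01762 |R|=1.01778 →lo
  mid=-2.00217 |R|=1.00217 →lo
  ...
  [-2.00012,-1.99999] ⇒ x*=-2.0000
Interval (-2.0000, 0).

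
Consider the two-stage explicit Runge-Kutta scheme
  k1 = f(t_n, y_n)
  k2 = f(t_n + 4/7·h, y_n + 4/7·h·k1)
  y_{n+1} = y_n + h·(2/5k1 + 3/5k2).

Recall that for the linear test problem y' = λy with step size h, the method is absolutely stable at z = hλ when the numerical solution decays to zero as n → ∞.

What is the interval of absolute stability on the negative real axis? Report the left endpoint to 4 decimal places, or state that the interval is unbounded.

z∈(-2.9167,0).

On y'=λy, z=hλ:
  k1=λy_n ⇒ h·k1=z·y_n;  k2=λ(1+4/7z)y_n ⇒ h·k2=z(1+4/7z)y_n
  y_{n+1}/y_n = 1 + 2/5z + 3/5z(1+4/7z) = 1 + z + 12/35z²
  so R(z) = 1 + z + 12/35z².

Need |R(x)|<1, x<0.
x=-1.04: |R|=0.3308
R=1: x+12/35x²=0 ⇒ x=−35/12=-2.9167; min R=1−1/(4·12/35)=0.2708>−1
Confirm numerically:
  x=-2.787: |R|=0.87610 <1
  x=-1.755: |R|=0.30101 <1
  x=-1.754: |R|=0.30081 <1
  x=-3.321: |R|=1.46039 >1
  x=-3.186: |R|=1.29420 >1
Interval (-2.9167, 0).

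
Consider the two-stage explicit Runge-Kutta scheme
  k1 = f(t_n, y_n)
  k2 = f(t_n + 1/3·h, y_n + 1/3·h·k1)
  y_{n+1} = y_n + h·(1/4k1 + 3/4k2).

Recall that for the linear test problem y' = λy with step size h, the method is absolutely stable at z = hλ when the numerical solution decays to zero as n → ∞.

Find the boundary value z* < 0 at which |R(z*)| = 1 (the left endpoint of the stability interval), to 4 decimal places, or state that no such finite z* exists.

left endpoint -4.0000.

On y'=λy, z=hλ:
  k1=λy_n ⇒ h·k1=z·y_n;  k2=λ(1+1/3z)y_n ⇒ h·k2=z(1+1/3z)y_n
  y_{n+1}/y_n = 1 + 1/4z + 3/4z(1+1/3z) = 1 + z + 1/4z²
  so R(z) = 1 + z + 1/4z².

Solve |R(x)|<1 on ℝ⁻.
x=-1.2: |R|=0.1600
R=1: x+1/4x²=0 ⇒ x=−4=-4.0000; min R=1−1/(4·1/4)=0.0000>−1
Confirm numerically:
  x=-3.865: |R|=0.86956 <1
  x=-2.754: |R|=0.14213 <1
  x=-2.712: |R|=0.12674 <1
  x=-4.158: |R|=1.16424 >1
  x=-4.072: |R|=1.07330 >1
Stable set (-4.0000, 0).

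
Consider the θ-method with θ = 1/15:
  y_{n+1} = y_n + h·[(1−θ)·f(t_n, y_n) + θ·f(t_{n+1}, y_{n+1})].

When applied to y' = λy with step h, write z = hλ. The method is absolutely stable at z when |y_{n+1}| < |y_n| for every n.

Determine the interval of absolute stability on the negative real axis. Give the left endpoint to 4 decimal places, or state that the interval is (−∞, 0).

With y'=λy (z=hλ):
  y_{n+1} = y_n + z·[14/15·y_n + 1/15·y_{n+1}] ⇒ (1 − 1/15z)y_{n+1} = (1 + 14/15z)y_n
  R(z) = (1 + 14/15z)/(1 − 1/15z).

Boundary: |R(x)|=1, x<0.
x=-1.74: |R|=0.5591
R=−1: 1+14/15x = −1+1/15x ⇒ -13/15x=2 ⇒ x=2/(-13/15)=-2.3077
Confirm numerically:
  x=-2.265: |R|=0.96785 <1
  x=-2.248: |R|=0.95501 <1
  x=-2.204: |R|=0.92165 <1
  x=-2.795: |R|=1.35600 >1
  x=-2.704: |R|=1.29101 >1
  x=-2.572: |R|=1.19554 >1
Interval (-2.3077, 0).

z∈(-2.3077,0).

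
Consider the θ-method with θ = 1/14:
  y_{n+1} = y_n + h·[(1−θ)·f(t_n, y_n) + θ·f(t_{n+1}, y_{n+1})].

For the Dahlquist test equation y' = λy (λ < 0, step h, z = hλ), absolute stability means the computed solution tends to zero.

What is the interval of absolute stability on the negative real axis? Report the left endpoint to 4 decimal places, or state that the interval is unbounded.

(-2.3333, 0).

Set f=λy, z=hλ:
  y_{n+1} = y_n + z·[13/14·y_n + 1/14·y_{n+1}] ⇒ (1 − 1/14z)y_{n+1} = (1 + 13/14z)y_n
  Hence R(z) = (1 + 13/14z)/(1 − 1/14z).

Boundary: |R(x)|=1, x<0.
x=-0.85: |R|=0.1987
R=−1: 1+13/14x = −1+1/14x ⇒ -6/7x=2 ⇒ x=2/(-6/7)=-2.3333
Confirm numerically:
  x=-1.614: |R|=0.44716 <1
  x=-1.219: |R|=0.12136 <1
  x=-1.109: |R|=0.02760 <1
  x=-0.951: |R|=0.10949 <1
  x=-2.837: |R|=1.35897 >1
  x=-2.653: |R|=1.23035 >1
  x=-2.514: |R|=1.13128 >1
Stable set (-2.3333, 0).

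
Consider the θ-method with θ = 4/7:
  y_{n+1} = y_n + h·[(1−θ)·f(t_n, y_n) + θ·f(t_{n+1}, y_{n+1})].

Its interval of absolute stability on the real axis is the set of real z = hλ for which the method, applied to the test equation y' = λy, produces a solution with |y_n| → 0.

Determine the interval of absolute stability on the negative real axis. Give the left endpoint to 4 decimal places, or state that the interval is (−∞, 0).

interval (−∞, 0).

Set f=λy, z=hλ:
  y_{n+1} = y_n + z·[3/7·y_n + 4/7·y_{n+1}] ⇒ (1 − 4/7z)y_{n+1} = (1 + 3/7z)y_n
  Hence R(z) = (1 + 3/7z)/(1 − 4/7z).

Boundary: |R(x)|=1, x<0.
x=-1.14: |R|=0.3097
x=-2: |R|=0.0667
x=-10: |R|=0.4894
x=-100: |R|=0.7199
θ=4/7≥1/2 ⇒ |1+3/7x|<|1−4/7x| ∀x<0 ⇒ unbounded interval.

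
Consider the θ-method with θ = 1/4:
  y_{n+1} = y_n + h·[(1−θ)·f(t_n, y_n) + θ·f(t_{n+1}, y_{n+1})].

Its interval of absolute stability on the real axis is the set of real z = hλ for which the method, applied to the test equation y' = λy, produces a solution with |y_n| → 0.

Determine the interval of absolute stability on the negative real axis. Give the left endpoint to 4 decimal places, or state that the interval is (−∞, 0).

z∈(-4.0000,0).

On y'=λy, z=hλ:
  y_{n+1} = y_n + z·[3/4·y_n + 1/4·y_{n+1}] ⇒ (1 − 1/4z)y_{n+1} = (1 + 3/4z)y_n
  Hence R(z) = (1 + 3/4z)/(1 − 1/4z).

Boundary: |R(x)|=1, x<0.
x=-1.36: |R|=0.0149
R=−1: 1+3/4x = −1+1/4x ⇒ -1/2x=2 ⇒ x=2/(-1/2)=-4.0000
Confirm numerically:
  x=-3.008: |R|=0.71689 <1
  x=-2.933: |R|=0.69220 <1
  x=-2.886: |R|=0.67644 <1
  x=-4.592: |R|=1.13780 >1
  x=-4.514: |R|=1.12074 >1
  x=-4.377: |R|=1.09001 >1
Interval (-4.0000, 0).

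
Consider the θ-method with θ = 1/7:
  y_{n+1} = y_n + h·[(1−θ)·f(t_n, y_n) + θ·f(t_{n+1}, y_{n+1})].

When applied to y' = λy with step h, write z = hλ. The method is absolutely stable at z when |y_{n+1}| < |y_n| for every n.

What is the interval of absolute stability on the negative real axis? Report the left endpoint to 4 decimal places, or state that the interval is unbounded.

(-2.8000, 0).

Set f=λy, z=hλ:
  y_{n+1} = y_n + z·[6/7·y_n + 1/7·y_{n+1}] ⇒ (1 − 1/7z)y_{n+1} = (1 + 6/7z)y_n
  ⇒ R(z) = (1 + 6/7z)/(1 − 1/7z).

Find x<0 with |R(x)|<1.
x=-0.67: |R|=0.3885
R=−1: 1+6/7x = −1+1/7x ⇒ -5/7x=2 ⇒ x=2/(-5/7)=-2.8000
Confirm numerically:
  x=-2.130: |R|=0.63308 <1
  x=-1.786: |R|=0.42295 <1
  x=-1.747: |R|=0.39808 <1
  x=-1.651: |R|=0.33591 <1
  x=-3.294: |R|=1.23995 >1
  x=-2.968: |R|=1.08427 >1
Stable set (-2.8000, 0).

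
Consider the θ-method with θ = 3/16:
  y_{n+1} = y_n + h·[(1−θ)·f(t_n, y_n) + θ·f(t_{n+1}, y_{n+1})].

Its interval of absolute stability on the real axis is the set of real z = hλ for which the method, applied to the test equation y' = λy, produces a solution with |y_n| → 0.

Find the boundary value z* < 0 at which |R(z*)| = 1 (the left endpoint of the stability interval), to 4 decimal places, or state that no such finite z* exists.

left endpoint -3.2000.

Set f=λy, z=hλ:
  y_{n+1} = y_n + z·[13/16·y_n + 3/16·y_{n+1}] ⇒ (1 − 3/16z)y_{n+1} = (1 + 13/16z)y_n
  ⇒ R(z) = (1 + 13/16z)/(1 − 3/16z).

Find x<0 with |R(x)|<1.
x=-1.25: |R|=0.0127
R=−1: 1+13/16x = −1+3/16x ⇒ -5/8x=2 ⇒ x=2/(-5/8)=-3.2000
Confirm numerically:
  x=-2.400: |R|=0.65517 <1
  x=-2.007: |R|=0.45824 <1
  x=-1.465: |R|=0.14930 <1
  x=-3.630: |R|=1.15991 >1
  x=-3.586: |R|=1.14426 >1
  x=-3.495: |R|=1.11138 >1
So |R|<1 on (-3.2000, 0).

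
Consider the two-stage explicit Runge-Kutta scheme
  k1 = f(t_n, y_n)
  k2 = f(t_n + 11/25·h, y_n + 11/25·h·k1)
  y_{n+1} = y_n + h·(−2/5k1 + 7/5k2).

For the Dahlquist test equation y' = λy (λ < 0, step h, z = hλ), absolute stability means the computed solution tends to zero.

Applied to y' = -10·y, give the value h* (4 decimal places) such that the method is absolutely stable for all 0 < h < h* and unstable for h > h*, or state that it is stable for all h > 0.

With y'=λy (z=hλ):
  k1=λy_n ⇒ h·k1=z·y_n;  k2=λ(1+11/25z)y_n ⇒ h·k2=z(1+11/25z)y_n
  y_{n+1}/y_n = 1 − 2/5z + 7/5z(1+11/25z) = 1 + z + 77/125z²
  so R(z) = 1 + z + 77/125z².

Need |R(x)|<1, x<0.
x=-0.76: |R|=0.5958
R=1: x+77/125x²=0 ⇒ x=−125/77=-1.6234; min R=1−1/(4·77/125)=0.5942>−1
Confirm numerically:
  x=-1.446: |R|=0.84200 <1
  x=-1.284: |R|=0.73157 <1
  x=-1.214: |R|=0.69386 <1
  x=-1.160: |R|=0.66889 <1
  x=-1.977: |R|=1.43065 >1
  x=-1.678: |R|=1.05646 >1
Stable set (-1.6234, 0).

(-1.6234,0); λ=-10 ⇒ h* = (125/77)/10 = 0.1623.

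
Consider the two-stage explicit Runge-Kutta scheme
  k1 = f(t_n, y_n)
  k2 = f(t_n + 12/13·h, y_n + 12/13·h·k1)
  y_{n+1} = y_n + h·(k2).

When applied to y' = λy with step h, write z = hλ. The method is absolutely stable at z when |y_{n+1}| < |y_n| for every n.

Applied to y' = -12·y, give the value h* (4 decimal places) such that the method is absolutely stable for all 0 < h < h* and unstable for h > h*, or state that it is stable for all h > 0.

With y'=λy (z=hλ):
  k1=λy_n ⇒ h·k1=z·y_n;  k2=λ(1+12/13z)y_n ⇒ h·k2=z(1+12/13z)y_n
  y_{n+1}/y_n = 1 + z(1+12/13z) = 1 + z + 12/13z²
  ⇒ R(z) = 1 + z + 12/13z².

Need |R(x)|<1, x<0.
x=-1.47: |R|=1.5247
R=1: x+12/13x²=0 ⇒ x=−13/12=-1.0833; min R=1−1/(4·12/13)=0.7292>−1
Confirm numerically:
  x=-0.786: |R|=0.78427 <1
  x=-0.784: |R|=0.78337 <1
  x=-0.552: |R|=0.72927 <1
  x=-0.486: |R|=0.73203 <1
  x=-1.376: |R|=1.37173 >1
  x=-1.363: |R|=1.35186 >1
Stable set (-1.0833, 0).

(-1.0833,0); λ=-12 ⇒ h* = (13/12)/12 = 0.0903.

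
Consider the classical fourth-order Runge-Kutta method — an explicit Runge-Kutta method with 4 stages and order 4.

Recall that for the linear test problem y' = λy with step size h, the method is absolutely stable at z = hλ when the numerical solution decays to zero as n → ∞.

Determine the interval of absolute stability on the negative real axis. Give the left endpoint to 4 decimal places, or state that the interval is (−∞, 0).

Test eqn y'=λy, z=hλ:
  order 4, 4-stage ⇒ R(z)=1+z+z^2/2+z^3/6+z^4/24
  (e.g. R(-1.74)=0.27773, |R|=0.27773)

Boundary: |R(x)|=1, x<0.
x=-1.74: |R|=0.2777
|R(-2.88)|=1.1524 |R(-1.98)|=0.3269 |R(-1.11)|=0.3414
Bisect:
  x_lo=-3.3898 |R|=2.3653  x_hi=-0.1804 |R|=0.8349
  mid=-1.78511 |R|=0.28323 →hi
  mid=-2.58746 |R|=0.74046 →hi
  mid=-2.98863 |R|=1.35243 →lo
  mid=-2.78805 |R|=1.00416 →lo
  mid=-2.68775 |R|=0.86263 →hi
  mid=-2.73790 |R|=0.93087 →hi
  mid=-2.76297 |R|=0.96687 →hi
  mid=-2.77551 |R|=0.98535 →hi
  mid=-2.78178 |R|=0.99471 →hi
  ...
  [-2.78530,-2.78511] ⇒ x*=-2.7853
So |R|<1 on (-2.7853, 0).

z∈(-2.7853,0).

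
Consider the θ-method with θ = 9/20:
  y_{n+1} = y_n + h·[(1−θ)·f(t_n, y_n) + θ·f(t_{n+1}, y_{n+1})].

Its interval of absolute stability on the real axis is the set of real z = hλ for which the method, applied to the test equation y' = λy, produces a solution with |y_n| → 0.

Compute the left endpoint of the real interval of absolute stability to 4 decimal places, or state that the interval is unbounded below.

left endpoint -20.0000.

On y'=λy, z=hλ:
  y_{n+1} = y_n + z·[11/20·y_n + 9/20·y_{n+1}] ⇒ (1 − 9/20z)y_{n+1} = (1 + 11/20z)y_n
  ⇒ R(z) = (1 + 11/20z)/(1 − 9/20z).

Boundary: |R(x)|=1, x<0.
x=-1.3: |R|=0.1798
R=−1: 1+11/20x = −1+9/20x ⇒ -1/10x=2 ⇒ x=2/(-1/10)=-20.0000
Confirm numerically:
  x=-18.975: |R|=0.98925 <1
  x=-17.223: |R|=0.96826 <1
  x=-8.687: |R|=0.76955 <1
  x=-20.482: |R|=1.00472 >1
  x=-20.082: |R|=1.00082 >1
Stable set (-20.0000, 0).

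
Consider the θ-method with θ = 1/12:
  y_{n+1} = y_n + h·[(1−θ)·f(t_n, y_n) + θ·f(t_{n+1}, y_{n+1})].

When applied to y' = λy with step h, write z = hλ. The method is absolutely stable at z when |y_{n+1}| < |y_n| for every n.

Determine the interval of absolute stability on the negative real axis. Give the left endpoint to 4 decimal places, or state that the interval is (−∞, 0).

(-2.4000, 0).

Set f=λy, z=hλ:
  y_{n+1} = y_n + z·[11/12·y_n + 1/12·y_{n+1}] ⇒ (1 − 1/12z)y_{n+1} = (1 + 11/12z)y_n
  so R(z) = (1 + 11/12z)/(1 − 1/12z).

Boundary: |R(x)|=1, x<0.
x=-1.39: |R|=0.2457
R=−1: 1+11/12x = −1+1/12x ⇒ -5/6x=2 ⇒ x=2/(-5/6)=-2.4000
Confirm numerically:
  x=-1.758: |R|=0.53336 <1
  x=-1.346: |R|=0.21025 <1
  x=-1.256: |R|=0.13699 <1
  x=-1.097: |R|=0.00512 <1
  x=-2.825: |R|=1.28668 >1
  x=-2.674: |R|=1.18672 >1
  x=-2.570: |R|=1.11668 >1
Stable set (-2.4000, 0).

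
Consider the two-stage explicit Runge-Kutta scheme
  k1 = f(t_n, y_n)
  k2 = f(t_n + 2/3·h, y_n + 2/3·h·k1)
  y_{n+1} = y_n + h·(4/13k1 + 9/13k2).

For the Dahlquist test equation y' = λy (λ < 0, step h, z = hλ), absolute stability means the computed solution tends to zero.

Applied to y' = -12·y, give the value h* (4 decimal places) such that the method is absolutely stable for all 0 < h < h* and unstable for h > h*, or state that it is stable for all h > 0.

Test eqn y'=λy, z=hλ:
  k1=λy_n ⇒ h·k1=z·y_n;  k2=λ(1+2/3z)y_n ⇒ h·k2=z(1+2/3z)y_n
  y_{n+1}/y_n = 1 + 4/13z + 9/13z(1+2/3z) = 1 + z + 6/13z²
  ⇒ R(z) = 1 + z + 6/13z².

Need |R(x)|<1, x<0.
x=-0.93: |R|=0.4692
R=1: x+6/13x²=0 ⇒ x=−13/6=-2.1667; min R=1−1/(4·6/13)=0.4583>−1
Confirm numerically:
  x=-1.875: |R|=0.74760 <1
  x=-1.815: |R|=0.70541 <1
  x=-1.689: |R|=0.62764 <1
  x=-1.151: |R|=0.46045 <1
  x=-2.399: |R|=1.25725 >1
  x=-2.332: |R|=1.17795 >1
  x=-2.271: |R|=1.10936 >1
Stable set (-2.1667, 0).

(-2.1667,0); λ=-12 ⇒ h* = (13/6)/12 = 0.1806.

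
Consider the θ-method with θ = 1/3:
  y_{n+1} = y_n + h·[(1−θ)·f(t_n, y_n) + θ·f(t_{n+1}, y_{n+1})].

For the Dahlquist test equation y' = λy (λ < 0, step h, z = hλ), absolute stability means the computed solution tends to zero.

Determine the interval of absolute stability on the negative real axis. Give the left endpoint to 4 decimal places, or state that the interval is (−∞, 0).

Test eqn y'=λy, z=hλ:
  y_{n+1} = y_n + z·[2/3·y_n + 1/3·y_{n+1}] ⇒ (1 − 1/3z)y_{n+1} = (1 + 2/3z)y_n
  Hence R(z) = (1 + 2/3z)/(1 − 1/3z).

Find x<0 with |R(x)|<1.
x=-0.48: |R|=0.5862
R=−1: 1+2/3x = −1+1/3x ⇒ -1/3x=2 ⇒ x=2/(-1/3)=-6.0000
Confirm numerically:
  x=-4.505: |R|=0.80080 <1
  x=-4.174: |R|=0.74547 <1
  x=-3.064: |R|=0.51583 <1
  x=-2.705: |R|=0.42244 <1
  x=-6.577: |R|=1.06025 >1
  x=-6.170: |R|=1.01854 >1
So |R|<1 on (-6.0000, 0).

(-6.0000, 0).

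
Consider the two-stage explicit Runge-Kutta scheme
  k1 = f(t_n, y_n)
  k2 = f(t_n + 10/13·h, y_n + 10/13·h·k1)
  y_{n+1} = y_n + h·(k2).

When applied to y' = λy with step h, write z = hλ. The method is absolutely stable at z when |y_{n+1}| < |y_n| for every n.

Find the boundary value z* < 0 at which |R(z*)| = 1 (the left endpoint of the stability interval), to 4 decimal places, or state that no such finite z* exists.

On y'=λy, z=hλ:
  k1=λy_n ⇒ h·k1=z·y_n;  k2=λ(1+10/13z)y_n ⇒ h·k2=z(1+10/13z)y_n
  y_{n+1}/y_n = 1 + z(1+10/13z) = 1 + z + 10/13z²
  R(z) = 1 + z + 10/13z².

Need |R(x)|<1, x<0.
x=-0.94: |R|=0.7397
R=1: x+10/13x²=0 ⇒ x=−13/10=-1.3000; min R=1−1/(4·10/13)=0.6750>−1
Confirm numerically:
  x=-1.260: |R|=0.96123 <1
  x=-1.140: |R|=0.85969 <1
  x=-0.977: |R|=0.75725 <1
  x=-0.577: |R|=0.67910 <1
  x=-1.801: |R|=1.69408 >1
  x=-1.445: |R|=1.16117 >1
  x=-1.427: |R|=1.13941 >1
Stable set (-1.3000, 0).

left endpoint -1.3000.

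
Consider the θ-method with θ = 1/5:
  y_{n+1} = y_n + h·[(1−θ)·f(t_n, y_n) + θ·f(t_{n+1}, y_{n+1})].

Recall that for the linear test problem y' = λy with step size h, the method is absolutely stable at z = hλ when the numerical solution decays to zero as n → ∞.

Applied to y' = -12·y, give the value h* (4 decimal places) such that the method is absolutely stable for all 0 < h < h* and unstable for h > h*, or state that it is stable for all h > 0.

With y'=λy (z=hλ):
  y_{n+1} = y_n + z·[4/5·y_n + 1/5·y_{n+1}] ⇒ (1 − 1/5z)y_{n+1} = (1 + 4/5z)y_n
  ⇒ R(z) = (1 + 4/5z)/(1 − 1/5z).

Boundary: |R(x)|=1, x<0.
x=-1.39: |R|=0.0876
R=−1: 1+4/5x = −1+1/5x ⇒ -3/5x=2 ⇒ x=2/(-3/5)=-3.3333
Confirm numerically:
  x=-3.131: |R|=0.92535 <1
  x=-3.052: |R|=0.89518 <1
  x=-1.391: |R|=0.08825 <1
  x=-3.763: |R|=1.14710 >1
  x=-3.601: |R|=1.09336 >1
So |R|<1 on (-3.3333, 0).

(-3.3333,0); λ=-12 ⇒ h* = (10/3)/12 = 0.2778.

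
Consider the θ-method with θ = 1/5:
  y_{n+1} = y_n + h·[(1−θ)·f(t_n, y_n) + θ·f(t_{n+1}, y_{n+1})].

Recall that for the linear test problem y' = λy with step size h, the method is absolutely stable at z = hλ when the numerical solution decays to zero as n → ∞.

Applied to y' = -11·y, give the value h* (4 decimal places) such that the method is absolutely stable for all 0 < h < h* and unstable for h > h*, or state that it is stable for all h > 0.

With y'=λy (z=hλ):
  y_{n+1} = y_n + z·[4/5·y_n + 1/5·y_{n+1}] ⇒ (1 − 1/5z)y_{n+1} = (1 + 4/5z)y_n
  so R(z) = (1 + 4/5z)/(1 − 1/5z).

Boundary: |R(x)|=1, x<0.
x=-0.74: |R|=0.3554
R=−1: 1+4/5x = −1+1/5x ⇒ -3/5x=2 ⇒ x=2/(-3/5)=-3.3333
Confirm numerically:
  x=-2.562: |R|=0.69400 <1
  x=-1.745: |R|=0.29355 <1
  x=-1.685: |R|=0.26028 <1
  x=-3.706: |R|=1.12842 >1
  x=-3.462: |R|=1.04562 >1
Stable set (-3.3333, 0).

(-3.3333,0); λ=-11 ⇒ h* = (10/3)/11 = 0.3030.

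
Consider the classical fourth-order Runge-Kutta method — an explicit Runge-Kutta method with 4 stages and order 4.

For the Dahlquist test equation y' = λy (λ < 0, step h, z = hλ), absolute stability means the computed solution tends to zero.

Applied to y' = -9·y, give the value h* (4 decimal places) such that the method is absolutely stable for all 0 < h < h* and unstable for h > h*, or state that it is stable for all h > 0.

(-2.7853,0); λ=-9 ⇒ h* = 0.3095.

Set f=λy, z=hλ:
  order 4, 4-stage ⇒ R(z)=1+z+z^2/2+z^3/6+z^4/24
  (e.g. R(-1.26)=0.30542, |R|=0.30542)

Boundary: |R(x)|=1, x<0.
x=-1.26: |R|=0.3054
|R(-2.84)|=1.0857 |R(-2.11)|=0.3763 |R(-1.22)|=0.3139
Bisect:
  x_lo=-3.4720 |R|=2.6347  x_hi=-0.1710 |R|=0.8429
  mid=-1.82149 |R|=0.28886 →hi
  mid=-2.64676 |R|=0.81045 →hi
  mid=-3.05940 |R|=1.49827 →lo
  mid=-2.85308 |R|=1.10710 →lo
  mid=-2.74992 |R|=0.94797 →hi
  mid=-2.80150 |R|=1.02471 →lo
  mid=-2.77571 |R|=0.98565 →hi
  mid=-2.78861 |R|=1.00500 →lo
  mid=-2.78216 |R|=0.99528 →hi
  ...
  [-2.78538,-2.78518] ⇒ x*=-2.7853
Interval (-2.7853, 0).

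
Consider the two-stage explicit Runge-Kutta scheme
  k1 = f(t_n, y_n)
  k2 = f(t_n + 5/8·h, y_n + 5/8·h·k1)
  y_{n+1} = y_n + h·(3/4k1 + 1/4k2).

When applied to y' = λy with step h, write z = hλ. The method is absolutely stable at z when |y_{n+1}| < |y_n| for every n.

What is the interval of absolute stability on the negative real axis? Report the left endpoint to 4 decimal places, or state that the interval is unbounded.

z∈(-6.4000,0).

Test eqn y'=λy, z=hλ:
  k1=λy_n ⇒ h·k1=z·y_n;  k2=λ(1+5/8z)y_n ⇒ h·k2=z(1+5/8z)y_n
  y_{n+1}/y_n = 1 + 3/4z + 1/4z(1+5/8z) = 1 + z + 5/32z²
  so R(z) = 1 + z + 5/32z².

Boundary: |R(x)|=1, x<0.
x=-1.75: |R|=0.2715
R=1: x+5/32x²=0 ⇒ x=−32/5=-6.4000; min R=1−1/(4·5/32)=-0.6000>−1
Confirm numerically:
  x=-5.063: |R|=0.05769 <1
  x=-3.741: |R|=0.55427 <1
  x=-3.433: |R|=0.59152 <1
  x=-2.901: |R|=0.58603 <1
  x=-6.954: |R|=1.60196 >1
  x=-6.516: |R|=1.11810 >1
Stable set (-6.4000, 0).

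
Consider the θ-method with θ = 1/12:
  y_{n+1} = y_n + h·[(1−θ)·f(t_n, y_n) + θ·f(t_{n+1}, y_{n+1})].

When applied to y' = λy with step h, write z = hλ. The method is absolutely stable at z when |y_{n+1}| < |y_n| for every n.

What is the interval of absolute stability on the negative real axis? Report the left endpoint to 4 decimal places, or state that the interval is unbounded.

(-2.4000, 0).

Test eqn y'=λy, z=hλ:
  y_{n+1} = y_n + z·[11/12·y_n + 1/12·y_{n+1}] ⇒ (1 − 1/12z)y_{n+1} = (1 + 11/12z)y_n
  Hence R(z) = (1 + 11/12z)/(1 − 1/12z).

Solve |R(x)|<1 on ℝ⁻.
x=-0.52: |R|=0.5016
R=−1: 1+11/12x = −1+1/12x ⇒ -5/6x=2 ⇒ x=2/(-5/6)=-2.4000
Confirm numerically:
  x=-2.329: |R|=0.95045 <1
  x=-1.775: |R|=0.54628 <1
  x=-1.698: |R|=0.48752 <1
  x=-1.671: |R|=0.46675 <1
  x=-2.909: |R|=1.34140 >1
  x=-2.735: |R|=1.22735 >1
  x=-2.652: |R|=1.17199 >1
So |R|<1 on (-2.4000, 0).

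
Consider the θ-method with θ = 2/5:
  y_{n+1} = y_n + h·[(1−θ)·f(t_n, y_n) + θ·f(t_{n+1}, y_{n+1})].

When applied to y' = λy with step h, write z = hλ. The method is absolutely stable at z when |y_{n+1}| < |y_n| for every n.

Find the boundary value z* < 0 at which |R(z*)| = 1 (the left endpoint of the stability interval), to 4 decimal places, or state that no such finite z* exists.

Test eqn y'=λy, z=hλ:
  y_{n+1} = y_n + z·[3/5·y_n + 2/5·y_{n+1}] ⇒ (1 − 2/5z)y_{n+1} = (1 + 3/5z)y_n
  ⇒ R(z) = (1 + 3/5z)/(1 − 2/5z).

Boundary: |R(x)|=1, x<0.
x=-0.99: |R|=0.2908
R=−1: 1+3/5x = −1+2/5x ⇒ -1/5x=2 ⇒ x=2/(-1/5)=-10.0000
Confirm numerically:
  x=-8.627: |R|=0.93830 <1
  x=-8.044: |R|=0.90725 <1
  x=-5.134: |R|=0.68129 <1
  x=-4.602: |R|=0.61997 <1
  x=-10.199: |R|=1.00784 >1
  x=-10.105: |R|=1.00417 >1
So |R|<1 on (-10.0000, 0).

z* = -10.0000.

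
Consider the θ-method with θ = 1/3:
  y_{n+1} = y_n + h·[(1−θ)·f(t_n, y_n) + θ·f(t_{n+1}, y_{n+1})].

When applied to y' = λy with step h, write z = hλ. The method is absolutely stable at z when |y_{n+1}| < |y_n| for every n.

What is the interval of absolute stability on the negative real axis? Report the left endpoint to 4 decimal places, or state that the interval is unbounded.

(-6.0000, 0).

Set f=λy, z=hλ:
  y_{n+1} = y_n + z·[2/3·y_n + 1/3·y_{n+1}] ⇒ (1 − 1/3z)y_{n+1} = (1 + 2/3z)y_n
  ⇒ R(z) = (1 + 2/3z)/(1 − 1/3z).

Find x<0 with |R(x)|<1.
x=-0.36: |R|=0.6786
R=−1: 1+2/3x = −1+1/3x ⇒ -1/3x=2 ⇒ x=2/(-1/3)=-6.0000
Confirm numerically:
  x=-5.336: |R|=0.92035 <1
  x=-4.926: |R|=0.86450 <1
  x=-4.116: |R|=0.73524 <1
  x=-3.019: |R|=0.50474 <1
  x=-6.590: |R|=1.06152 >1
  x=-6.577: |R|=1.06025 >1
  x=-6.215: |R|=1.02333 >1
Stable set (-6.0000, 0).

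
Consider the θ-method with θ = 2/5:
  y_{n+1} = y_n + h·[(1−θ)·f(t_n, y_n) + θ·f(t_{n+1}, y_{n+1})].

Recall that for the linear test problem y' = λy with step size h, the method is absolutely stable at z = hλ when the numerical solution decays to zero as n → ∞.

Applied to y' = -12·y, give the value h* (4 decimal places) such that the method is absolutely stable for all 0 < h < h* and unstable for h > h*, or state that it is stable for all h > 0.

(-10.0000,0); λ=-12 ⇒ h* = (10)/12 = 0.8333.

With y'=λy (z=hλ):
  y_{n+1} = y_n + z·[3/5·y_n + 2/5·y_{n+1}] ⇒ (1 − 2/5z)y_{n+1} = (1 + 3/5z)y_n
  Hence R(z) = (1 + 3/5z)/(1 − 2/5z).

Need |R(x)|<1, x<0.
x=-1.19: |R|=0.1938
R=−1: 1+3/5x = −1+2/5x ⇒ -1/5x=2 ⇒ x=2/(-1/5)=-10.0000
Confirm numerically:
  x=-9.264: |R|=0.96872 <1
  x=-6.870: |R|=0.83298 <1
  x=-5.617: |R|=0.73001 <1
  x=-10.339: |R|=1.01320 >1
  x=-10.268: |R|=1.01049 >1
  x=-10.106: |R|=1.00420 >1
So |R|<1 on (-10.0000, 0).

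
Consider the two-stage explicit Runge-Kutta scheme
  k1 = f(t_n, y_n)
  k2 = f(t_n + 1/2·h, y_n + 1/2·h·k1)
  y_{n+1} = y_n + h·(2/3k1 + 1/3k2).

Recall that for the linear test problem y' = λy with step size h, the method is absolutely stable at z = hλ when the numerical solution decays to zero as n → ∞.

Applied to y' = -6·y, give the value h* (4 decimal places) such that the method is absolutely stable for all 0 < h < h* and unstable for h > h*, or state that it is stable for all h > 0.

Set f=λy, z=hλ:
  k1=λy_n ⇒ h·k1=z·y_n;  k2=λ(1+1/2z)y_n ⇒ h·k2=z(1+1/2z)y_n
  y_{n+1}/y_n = 1 + 2/3z + 1/3z(1+1/2z) = 1 + z + 1/6z²
  R(z) = 1 + z + 1/6z².

Find x<0 with |R(x)|<1.
x=-1.11: |R|=0.0953
R=1: x+1/6x²=0 ⇒ x=−6=-6.0000; min R=1−1/(4·1/6)=-0.5000>−1
Confirm numerically:
  x=-4.879: |R|=0.08844 <1
  x=-4.624: |R|=0.06044 <1
  x=-3.987: |R|=0.33764 <1
  x=-2.989: |R|=0.49998 <1
  x=-6.412: |R|=1.44029 >1
  x=-6.287: |R|=1.30073 >1
Interval (-6.0000, 0).

(-6.0000,0); λ=-6 ⇒ h* = (6)/6 = 1.0000.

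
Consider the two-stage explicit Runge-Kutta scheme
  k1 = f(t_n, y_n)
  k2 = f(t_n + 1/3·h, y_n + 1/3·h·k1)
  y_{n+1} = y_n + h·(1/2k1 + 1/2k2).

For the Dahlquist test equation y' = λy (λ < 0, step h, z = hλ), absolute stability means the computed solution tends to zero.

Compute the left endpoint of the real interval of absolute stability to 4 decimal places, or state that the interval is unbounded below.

Set f=λy, z=hλ:
  k1=λy_n ⇒ h·k1=z·y_n;  k2=λ(1+1/3z)y_n ⇒ h·k2=z(1+1/3z)y_n
  y_{n+1}/y_n = 1 + 1/2z + 1/2z(1+1/3z) = 1 + z + 1/6z²
  R(z) = 1 + z + 1/6z².

Find x<0 with |R(x)|<1.
x=-1.15: |R|=0.0704
R=1: x+1/6x²=0 ⇒ x=−6=-6.0000; min R=1−1/(4·1/6)=-0.5000>−1
Confirm numerically:
  x=-5.624: |R|=0.64756 <1
  x=-5.567: |R|=0.59825 <1
  x=-4.047: |R|=0.31730 <1
  x=-6.198: |R|=1.20453 >1
  x=-6.053: |R|=1.05347 >1
  x=-6.035: |R|=1.03520 >1
Interval (-6.0000, 0).

left endpoint -6.0000.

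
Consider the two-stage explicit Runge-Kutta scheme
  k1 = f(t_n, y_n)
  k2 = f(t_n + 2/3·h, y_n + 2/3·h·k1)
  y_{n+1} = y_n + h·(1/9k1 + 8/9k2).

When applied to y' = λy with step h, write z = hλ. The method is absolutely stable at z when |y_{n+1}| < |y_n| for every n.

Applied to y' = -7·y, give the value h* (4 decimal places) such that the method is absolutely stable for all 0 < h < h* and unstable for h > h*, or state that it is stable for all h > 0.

(-1.6875,0); λ=-7 ⇒ h* = (27/16)/7 = 0.2411.

Test eqn y'=λy, z=hλ:
  k1=λy_n ⇒ h·k1=z·y_n;  k2=λ(1+2/3z)y_n ⇒ h·k2=z(1+2/3z)y_n
  y_{n+1}/y_n = 1 + 1/9z + 8/9z(1+2/3z) = 1 + z + 16/27z²
  R(z) = 1 + z + 16/27z².

Boundary: |R(x)|=1, x<0.
x=-1.26: |R|=0.6808
R=1: x+16/27x²=0 ⇒ x=−27/16=-1.6875; min R=1−1/(4·16/27)=0.5781>−1
Confirm numerically:
  x=-1.086: |R|=0.61290 <1
  x=-1.026: |R|=0.59781 <1
  x=-0.933: |R|=0.58285 <1
  x=-2.234: |R|=1.72349 >1
  x=-2.222: |R|=1.70380 >1
  x=-2.174: |R|=1.62676 >1
Interval (-1.6875, 0).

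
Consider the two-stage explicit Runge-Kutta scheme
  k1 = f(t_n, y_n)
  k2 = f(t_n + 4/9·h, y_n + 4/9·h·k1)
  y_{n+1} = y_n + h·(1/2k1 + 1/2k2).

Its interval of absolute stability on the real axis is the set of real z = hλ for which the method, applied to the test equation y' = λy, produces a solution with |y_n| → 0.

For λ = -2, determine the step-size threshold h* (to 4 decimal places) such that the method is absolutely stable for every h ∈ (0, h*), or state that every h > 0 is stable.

Set f=λy, z=hλ:
  k1=λy_n ⇒ h·k1=z·y_n;  k2=λ(1+4/9z)y_n ⇒ h·k2=z(1+4/9z)y_n
  y_{n+1}/y_n = 1 + 1/2z + 1/2z(1+4/9z) = 1 + z + 2/9z²
  so R(z) = 1 + z + 2/9z².

Solve |R(x)|<1 on ℝ⁻.
x=-1.74: |R|=0.0672
R=1: x+2/9x²=0 ⇒ x=−9/2=-4.5000; min R=1−1/(4·2/9)=-0.1250>−1
Confirm numerically:
  x=-4.043: |R|=0.58941 <1
  x=-3.891: |R|=0.47342 <1
  x=-3.564: |R|=0.25869 <1
  x=-2.127: |R|=0.12164 <1
  x=-4.591: |R|=1.09284 >1
  x=-4.533: |R|=1.03324 >1
Interval (-4.5000, 0).

(-4.5000,0); λ=-2 ⇒ h* = (9/2)/2 = 2.2500.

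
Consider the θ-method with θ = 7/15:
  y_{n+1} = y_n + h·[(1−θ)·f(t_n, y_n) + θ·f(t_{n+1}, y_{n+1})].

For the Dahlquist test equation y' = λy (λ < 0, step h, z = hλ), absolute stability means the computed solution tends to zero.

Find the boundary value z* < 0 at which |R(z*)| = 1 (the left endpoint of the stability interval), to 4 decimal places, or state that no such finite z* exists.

Test eqn y'=λy, z=hλ:
  y_{n+1} = y_n + z·[8/15·y_n + 7/15·y_{n+1}] ⇒ (1 − 7/15z)y_{n+1} = (1 + 8/15z)y_n
  so R(z) = (1 + 8/15z)/(1 − 7/15z).

Boundary: |R(x)|=1, x<0.
x=-1.17: |R|=0.2432
R=−1: 1+8/15x = −1+7/15x ⇒ -1/15x=2 ⇒ x=2/(-1/15)=-30.0000
Confirm numerically:
  x=-21.780: |R|=0.95091 <1
  x=-19.524: |R|=0.93093 <1
  x=-17.199: |R|=0.90545 <1
  x=-30.533: |R|=1.00233 >1
  x=-30.350: |R|=1.00154 >1
  x=-30.124: |R|=1.00055 >1
Stable set (-30.0000, 0).

left endpoint -30.0000.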